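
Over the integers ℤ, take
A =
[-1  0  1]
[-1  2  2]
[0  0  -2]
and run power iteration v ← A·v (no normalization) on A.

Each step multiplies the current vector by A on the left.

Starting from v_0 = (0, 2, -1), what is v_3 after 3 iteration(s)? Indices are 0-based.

v_3 = (-7, 7, 8)

v_0 = (0, 2, -1).
v_1 = A·v_0 = (-1, 2, 2).
v_2 = A·v_1 = (3, 9, -4).
v_3 = A·v_2 = (-7, 7, 8).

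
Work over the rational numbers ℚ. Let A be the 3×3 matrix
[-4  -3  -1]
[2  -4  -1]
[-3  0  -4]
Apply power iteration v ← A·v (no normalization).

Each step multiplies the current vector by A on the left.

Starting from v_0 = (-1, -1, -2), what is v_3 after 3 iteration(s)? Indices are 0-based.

v_0 = (-1, -1, -2).
v_1 = A·v_0 = (9, 4, 11).
v_2 = A·v_1 = (-59, -9, -71).
v_3 = A·v_2 = (334, -11, 461).

v_3 = (334, -11, 461)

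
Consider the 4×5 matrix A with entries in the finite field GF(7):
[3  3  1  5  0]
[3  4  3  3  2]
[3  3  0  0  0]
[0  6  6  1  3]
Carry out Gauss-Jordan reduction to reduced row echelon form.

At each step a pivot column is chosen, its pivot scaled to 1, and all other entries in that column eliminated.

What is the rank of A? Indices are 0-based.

rank = 4

[1] R0 /= 3  ⇒  (1, 1, 5, 4, 0)
     R1 -= 3·R0  ⇒  (0, 1, 2, 5, 2)
     R2 -= 3·R0  ⇒  (0, 0, 6, 2, 0)
[2] R1 /= 1  ⇒  (0, 1, 2, 5, 2)
     R0 -= 1·R1  ⇒  (1, 0, 3, 6, 5)
     R3 -= 6·R1  ⇒  (0, 0, 1, 6, 5)
[3] R2 /= 6  ⇒  (0, 0, 1, 5, 0)
     R0 -= 3·R2  ⇒  (1, 0, 0, 5, 5)
     R1 -= 2·R2  ⇒  (0, 1, 0, 2, 2)
     R3 -= 1·R2  ⇒  (0, 0, 0, 1, 5)
[4] R3 /= 1  ⇒  (0, 0, 0, 1, 5)
     R0 -= 5·R3  ⇒  (1, 0, 0, 0, 1)
     R1 -= 2·R3  ⇒  (0, 1, 0, 0, 6)
     R2 -= 5·R3  ⇒  (0, 0, 1, 0, 3)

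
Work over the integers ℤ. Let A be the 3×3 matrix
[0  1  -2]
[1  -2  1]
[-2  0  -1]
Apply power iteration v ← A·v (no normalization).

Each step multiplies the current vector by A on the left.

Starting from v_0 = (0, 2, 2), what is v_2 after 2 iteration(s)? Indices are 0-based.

v_2 = (2, 0, 6)

v_0 = (0, 2, 2).
v_1 = A·v_0 = (-2, -2, -2).
v_2 = A·v_1 = (2, 0, 6).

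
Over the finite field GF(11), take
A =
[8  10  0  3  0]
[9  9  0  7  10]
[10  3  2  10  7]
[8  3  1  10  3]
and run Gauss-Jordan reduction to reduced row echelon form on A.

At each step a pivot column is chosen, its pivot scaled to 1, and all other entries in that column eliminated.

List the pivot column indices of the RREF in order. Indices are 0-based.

pivot columns: 0, 1, 2, 3

step 1: normalize row 0 (÷8) = (1, 4, 0, 10, 0)
  row 1: subtract 9×row0 = (0, 6, 0, 5, 10)
  row 2: subtract 10×row0 = (0, 7, 2, 9, 7)
  row 3: subtract 8×row0 = (0, 4, 1, 7, 3)
step 2: normalize row 1 (÷6) = (0, 1, 0, 10, 9)
  row 0: subtract 4×row1 = (1, 0, 0, 3, 8)
  row 2: subtract 7×row1 = (0, 0, 2, 5, 10)
  row 3: subtract 4×row1 = (0, 0, 1, 0, 0)
step 3: normalize row 2 (÷2) = (0, 0, 1, 8, 5)
  row 3: subtract 1×row2 = (0, 0, 0, 3, 6)
step 4: normalize row 3 (÷3) = (0, 0, 0, 1, 2)
  row 0: subtract 3×row3 = (1, 0, 0, 0, 2)
  row 1: subtract 10×row3 = (0, 1, 0, 0, 0)
  row 2: subtract 8×row3 = (0, 0, 1, 0, 0)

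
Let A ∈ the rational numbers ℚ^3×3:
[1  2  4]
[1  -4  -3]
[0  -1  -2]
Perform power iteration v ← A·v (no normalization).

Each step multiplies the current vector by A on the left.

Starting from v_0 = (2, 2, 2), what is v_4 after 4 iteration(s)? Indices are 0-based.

v_0 = (2, 2, 2).
v_1 = A·v_0 = (14, -12, -6).
v_2 = A·v_1 = (-34, 80, 24).
v_3 = A·v_2 = (222, -426, -128).
v_4 = A·v_3 = (-1142, 2310, 682).

v_4 = (-1142, 2310, 682)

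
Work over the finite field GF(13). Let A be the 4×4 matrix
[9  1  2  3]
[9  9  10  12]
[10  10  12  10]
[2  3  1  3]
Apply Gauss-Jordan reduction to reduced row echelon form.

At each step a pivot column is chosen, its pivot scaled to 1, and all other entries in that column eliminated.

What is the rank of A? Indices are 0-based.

rank = 4

pivot(0,0)=9: scale R0 → (1, 3, 6, 9)
  clear (1,0): R1 −= (9)R0 → (0, 8, 8, 9)
  clear (2,0): R2 −= (10)R0 → (0, 6, 4, 11)
  clear (3,0): R3 −= (2)R0 → (0, 10, 2, 11)
pivot(1,1)=8: scale R1 → (0, 1, 1, 6)
  clear (0,1): R0 −= (3)R1 → (1, 0, 3, 4)
  clear (2,1): R2 −= (6)R1 → (0, 0, 11, 1)
  clear (3,1): R3 −= (10)R1 → (0, 0, 5, 3)
pivot(2,2)=11: scale R2 → (0, 0, 1, 6)
  clear (0,2): R0 −= (3)R2 → (1, 0, 0, 12)
  clear (1,2): R1 −= (1)R2 → (0, 1, 0, 0)
  clear (3,2): R3 −= (5)R2 → (0, 0, 0, 12)
pivot(3,3)=12: scale R3 → (0, 0, 0, 1)
  clear (0,3): R0 −= (12)R3 → (1, 0, 0, 0)
  clear (2,3): R2 −= (6)R3 → (0, 0, 1, 0)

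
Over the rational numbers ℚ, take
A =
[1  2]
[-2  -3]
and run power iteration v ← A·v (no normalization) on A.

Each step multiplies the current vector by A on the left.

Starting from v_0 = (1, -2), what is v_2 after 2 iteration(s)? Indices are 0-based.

v_2 = (5, -6)

v_0 = (1, -2).
v_1 = A·v_0 = (-3, 4).
v_2 = A·v_1 = (5, -6).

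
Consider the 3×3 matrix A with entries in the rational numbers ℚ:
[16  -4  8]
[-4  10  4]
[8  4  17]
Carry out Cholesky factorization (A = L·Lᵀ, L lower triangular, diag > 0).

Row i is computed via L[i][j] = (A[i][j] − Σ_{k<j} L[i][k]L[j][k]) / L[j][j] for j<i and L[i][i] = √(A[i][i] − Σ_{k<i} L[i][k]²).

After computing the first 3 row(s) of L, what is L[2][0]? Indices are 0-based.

Step 1: L[0][0] = √(16) = 4.
  L[1][0] = (-4) / L[0][0] = -1.
Step 2: L[1][1] = √(9) = 3.
  L[2][0] = (8) / L[0][0] = 2.
  L[2][1] = (6) / L[1][1] = 2.
Step 3: L[2][2] = √(9) = 3.

L[2][0] = 2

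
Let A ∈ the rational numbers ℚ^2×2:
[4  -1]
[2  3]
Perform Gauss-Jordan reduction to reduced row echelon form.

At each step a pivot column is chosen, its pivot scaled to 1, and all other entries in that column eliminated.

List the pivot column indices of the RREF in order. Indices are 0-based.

pivot columns: 0, 1

step 1: normalize row 0 (÷4) = (1, -1/4)
  row 1: subtract 2×row0 = (0, 7/2)
step 2: normalize row 1 (÷7/2) = (0, 1)
  row 0: subtract -1/4×row1 = (1, 0)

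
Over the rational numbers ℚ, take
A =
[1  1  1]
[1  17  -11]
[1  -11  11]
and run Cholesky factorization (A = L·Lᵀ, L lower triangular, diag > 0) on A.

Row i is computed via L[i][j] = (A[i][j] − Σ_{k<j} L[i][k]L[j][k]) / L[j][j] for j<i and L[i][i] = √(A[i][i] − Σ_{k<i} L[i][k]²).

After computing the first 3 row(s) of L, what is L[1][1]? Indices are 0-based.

Step 1: L[0][0] = √(1) = 1.
  L[1][0] = (1) / L[0][0] = 1.
Step 2: L[1][1] = √(16) = 4.
  L[2][0] = (1) / L[0][0] = 1.
  L[2][1] = (-12) / L[1][1] = -3.
Step 3: L[2][2] = √(1) = 1.

L[1][1] = 4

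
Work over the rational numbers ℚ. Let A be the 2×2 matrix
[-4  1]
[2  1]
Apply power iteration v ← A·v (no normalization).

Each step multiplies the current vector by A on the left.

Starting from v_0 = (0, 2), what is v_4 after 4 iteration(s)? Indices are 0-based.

v_4 = (-126, 54)

v_0 = (0, 2).
v_1 = A·v_0 = (2, 2).
v_2 = A·v_1 = (-6, 6).
v_3 = A·v_2 = (30, -6).
v_4 = A·v_3 = (-126, 54).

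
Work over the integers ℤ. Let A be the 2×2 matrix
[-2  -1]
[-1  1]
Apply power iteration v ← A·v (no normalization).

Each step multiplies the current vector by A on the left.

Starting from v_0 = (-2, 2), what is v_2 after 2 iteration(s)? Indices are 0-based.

v_0 = (-2, 2).
v_1 = A·v_0 = (2, 4).
v_2 = A·v_1 = (-8, 2).

v_2 = (-8, 2)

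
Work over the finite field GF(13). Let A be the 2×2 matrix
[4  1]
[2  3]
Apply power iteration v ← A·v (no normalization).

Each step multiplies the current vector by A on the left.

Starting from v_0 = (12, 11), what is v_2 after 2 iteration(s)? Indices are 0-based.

v_2 = (7, 3)

v_0 = (12, 11).
v_1 = A·v_0 = (7, 5).
v_2 = A·v_1 = (7, 3).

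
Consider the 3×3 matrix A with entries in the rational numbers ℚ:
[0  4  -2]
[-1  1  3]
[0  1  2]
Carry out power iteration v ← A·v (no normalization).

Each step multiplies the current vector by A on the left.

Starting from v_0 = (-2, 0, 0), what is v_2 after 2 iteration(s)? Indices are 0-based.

v_0 = (-2, 0, 0).
v_1 = A·v_0 = (0, 2, 0).
v_2 = A·v_1 = (8, 2, 2).

v_2 = (8, 2, 2)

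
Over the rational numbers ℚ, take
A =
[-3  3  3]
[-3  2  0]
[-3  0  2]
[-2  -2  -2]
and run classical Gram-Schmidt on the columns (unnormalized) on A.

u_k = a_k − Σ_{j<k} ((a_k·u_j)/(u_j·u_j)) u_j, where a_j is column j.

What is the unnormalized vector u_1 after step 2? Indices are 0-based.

Step 1: u_0 = a_0 = (-3, -3, -3, -2).
Step 2: u_1 = a_1 − (-11/31)·u_0 = (60/31, 29/31, -33/31, -84/31).

u_1 = (60/31, 29/31, -33/31, -84/31)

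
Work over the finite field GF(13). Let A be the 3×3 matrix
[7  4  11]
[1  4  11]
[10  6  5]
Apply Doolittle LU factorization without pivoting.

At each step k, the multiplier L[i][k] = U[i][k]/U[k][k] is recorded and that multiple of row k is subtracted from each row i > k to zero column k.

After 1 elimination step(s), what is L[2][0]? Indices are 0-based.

L[2][0] = 7

Step 1: pivot at (0,0) is 7.
  row1 ← row1 − (2)·row0  ⇒  L[1][0]=2, U row1=(0, 9, 2)
  row2 ← row2 − (7)·row0  ⇒  L[2][0]=7, U row2=(0, 4, 6)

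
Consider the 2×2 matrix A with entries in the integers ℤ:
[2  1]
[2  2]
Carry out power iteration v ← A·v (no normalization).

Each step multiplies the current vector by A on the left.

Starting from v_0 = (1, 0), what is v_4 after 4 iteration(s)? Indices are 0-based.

v_4 = (68, 96)

v_0 = (1, 0).
v_1 = A·v_0 = (2, 2).
v_2 = A·v_1 = (6, 8).
v_3 = A·v_2 = (20, 28).
v_4 = A·v_3 = (68, 96).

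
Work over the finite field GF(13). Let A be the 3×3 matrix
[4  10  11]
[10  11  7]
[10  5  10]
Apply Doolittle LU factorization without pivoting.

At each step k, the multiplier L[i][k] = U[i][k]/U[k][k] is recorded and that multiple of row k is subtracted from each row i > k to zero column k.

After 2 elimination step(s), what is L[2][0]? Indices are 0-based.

L[2][0] = 9

k=0: U[0][0]=4
  eliminate (1,0): mult=9, new row 1: (0, 12, 12); set L[1][0]=9
  eliminate (2,0): mult=9, new row 2: (0, 6, 2); set L[2][0]=9
k=1: U[1][1]=12
  eliminate (2,1): mult=7, new row 2: (0, 0, 9); set L[2][1]=7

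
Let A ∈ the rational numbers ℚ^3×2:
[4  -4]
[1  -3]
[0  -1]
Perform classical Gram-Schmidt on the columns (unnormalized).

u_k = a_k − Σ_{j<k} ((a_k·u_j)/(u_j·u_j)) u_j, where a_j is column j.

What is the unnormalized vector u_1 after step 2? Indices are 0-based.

u_1 = (8/17, -32/17, -1)

Step 1: u_0 = a_0 = (4, 1, 0).
Step 2: u_1 = a_1 − (-19/17)·u_0 = (8/17, -32/17, -1).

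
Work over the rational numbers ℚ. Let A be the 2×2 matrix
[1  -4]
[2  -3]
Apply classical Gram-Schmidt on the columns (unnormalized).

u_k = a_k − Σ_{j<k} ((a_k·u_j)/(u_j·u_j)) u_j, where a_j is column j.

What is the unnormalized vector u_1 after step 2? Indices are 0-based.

u_1 = (-2, 1)

Step 1: u_0 = a_0 = (1, 2).
Step 2: u_1 = a_1 − (-2)·u_0 = (-2, 1).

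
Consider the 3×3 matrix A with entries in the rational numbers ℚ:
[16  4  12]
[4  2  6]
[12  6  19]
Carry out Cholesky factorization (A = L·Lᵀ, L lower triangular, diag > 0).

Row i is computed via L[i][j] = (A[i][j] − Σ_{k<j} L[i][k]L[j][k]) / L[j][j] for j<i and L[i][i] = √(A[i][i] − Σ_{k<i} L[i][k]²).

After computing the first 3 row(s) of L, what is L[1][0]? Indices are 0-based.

L[1][0] = 1

Step 1: L[0][0] = √(16) = 4.
  L[1][0] = (4) / L[0][0] = 1.
Step 2: L[1][1] = √(1) = 1.
  L[2][0] = (12) / L[0][0] = 3.
  L[2][1] = (3) / L[1][1] = 3.
Step 3: L[2][2] = √(1) = 1.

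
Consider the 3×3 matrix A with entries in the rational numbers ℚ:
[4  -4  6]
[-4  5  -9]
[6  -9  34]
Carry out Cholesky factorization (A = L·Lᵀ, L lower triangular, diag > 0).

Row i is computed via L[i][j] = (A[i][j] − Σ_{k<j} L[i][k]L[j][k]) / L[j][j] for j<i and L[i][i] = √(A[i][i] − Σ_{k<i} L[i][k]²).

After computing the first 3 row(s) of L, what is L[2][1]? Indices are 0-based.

L[2][1] = -3

Step 1: L[0][0] = √(4) = 2.
  L[1][0] = (-4) / L[0][0] = -2.
Step 2: L[1][1] = √(1) = 1.
  L[2][0] = (6) / L[0][0] = 3.
  L[2][1] = (-3) / L[1][1] = -3.
Step 3: L[2][2] = √(16) = 4.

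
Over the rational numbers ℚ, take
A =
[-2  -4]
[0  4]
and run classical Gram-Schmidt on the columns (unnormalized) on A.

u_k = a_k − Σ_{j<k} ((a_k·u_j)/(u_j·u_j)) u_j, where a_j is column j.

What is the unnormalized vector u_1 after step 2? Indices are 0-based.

u_1 = (0, 4)

Step 1: u_0 = a_0 = (-2, 0).
Step 2: u_1 = a_1 − (2)·u_0 = (0, 4).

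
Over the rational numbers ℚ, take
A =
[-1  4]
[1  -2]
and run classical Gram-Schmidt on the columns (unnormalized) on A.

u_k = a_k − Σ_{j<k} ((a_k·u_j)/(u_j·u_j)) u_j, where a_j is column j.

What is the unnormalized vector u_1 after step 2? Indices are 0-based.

u_1 = (1, 1)

Step 1: u_0 = a_0 = (-1, 1).
Step 2: u_1 = a_1 − (-3)·u_0 = (1, 1).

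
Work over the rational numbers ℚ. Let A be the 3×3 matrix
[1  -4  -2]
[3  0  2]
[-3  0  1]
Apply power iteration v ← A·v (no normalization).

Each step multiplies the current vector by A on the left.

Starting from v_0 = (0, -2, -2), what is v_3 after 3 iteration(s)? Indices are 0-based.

v_0 = (0, -2, -2).
v_1 = A·v_0 = (12, -4, -2).
v_2 = A·v_1 = (32, 32, -38).
v_3 = A·v_2 = (-20, 20, -134).

v_3 = (-20, 20, -134)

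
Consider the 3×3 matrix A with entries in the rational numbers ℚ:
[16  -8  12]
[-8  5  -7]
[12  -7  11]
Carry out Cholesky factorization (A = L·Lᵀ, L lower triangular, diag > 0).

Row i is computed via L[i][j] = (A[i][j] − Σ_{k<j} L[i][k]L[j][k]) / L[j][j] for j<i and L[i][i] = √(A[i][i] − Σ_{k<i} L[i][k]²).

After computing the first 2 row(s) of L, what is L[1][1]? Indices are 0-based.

Step 1: L[0][0] = √(16) = 4.
  L[1][0] = (-8) / L[0][0] = -2.
Step 2: L[1][1] = √(1) = 1.

L[1][1] = 1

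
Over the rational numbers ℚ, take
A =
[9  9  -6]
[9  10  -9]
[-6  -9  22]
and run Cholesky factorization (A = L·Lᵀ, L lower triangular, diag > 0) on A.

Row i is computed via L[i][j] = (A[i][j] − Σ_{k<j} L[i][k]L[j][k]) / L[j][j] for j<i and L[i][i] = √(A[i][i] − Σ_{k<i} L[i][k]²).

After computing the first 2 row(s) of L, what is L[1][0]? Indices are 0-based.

L[1][0] = 3

Step 1: L[0][0] = √(9) = 3.
  L[1][0] = (9) / L[0][0] = 3.
Step 2: L[1][1] = √(1) = 1.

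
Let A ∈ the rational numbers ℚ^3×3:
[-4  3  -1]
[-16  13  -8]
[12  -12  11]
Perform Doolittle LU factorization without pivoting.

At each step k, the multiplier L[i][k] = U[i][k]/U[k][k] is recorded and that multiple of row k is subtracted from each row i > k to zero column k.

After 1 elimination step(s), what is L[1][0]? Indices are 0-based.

Step 1: pivot at (0,0) is -4.
  row1 ← row1 − (4)·row0  ⇒  L[1][0]=4, U row1=(0, 1, -4)
  row2 ← row2 − (-3)·row0  ⇒  L[2][0]=-3, U row2=(0, -3, 8)

L[1][0] = 4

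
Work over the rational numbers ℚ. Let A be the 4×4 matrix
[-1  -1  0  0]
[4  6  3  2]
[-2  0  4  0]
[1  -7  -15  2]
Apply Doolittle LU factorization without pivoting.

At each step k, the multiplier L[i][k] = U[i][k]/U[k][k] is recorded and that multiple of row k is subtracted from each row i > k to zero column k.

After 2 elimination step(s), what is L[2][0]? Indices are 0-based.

L[2][0] = 2

[col 0] pivot -1
  R1 -= -4*R0 → (0, 2, 3, 2)  (L[1][0] := -4)
  R2 -= 2*R0 → (0, 2, 4, 0)  (L[2][0] := 2)
  R3 -= -1*R0 → (0, -8, -15, 2)  (L[3][0] := -1)
[col 1] pivot 2
  R2 -= 1*R1 → (0, 0, 1, -2)  (L[2][1] := 1)
  R3 -= -4*R1 → (0, 0, -3, 10)  (L[3][1] := -4)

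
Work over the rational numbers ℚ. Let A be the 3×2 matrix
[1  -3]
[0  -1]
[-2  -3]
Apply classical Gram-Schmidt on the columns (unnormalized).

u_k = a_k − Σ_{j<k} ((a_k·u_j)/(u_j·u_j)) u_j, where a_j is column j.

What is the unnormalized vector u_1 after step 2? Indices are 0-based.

Step 1: u_0 = a_0 = (1, 0, -2).
Step 2: u_1 = a_1 − (3/5)·u_0 = (-18/5, -1, -9/5).

u_1 = (-18/5, -1, -9/5)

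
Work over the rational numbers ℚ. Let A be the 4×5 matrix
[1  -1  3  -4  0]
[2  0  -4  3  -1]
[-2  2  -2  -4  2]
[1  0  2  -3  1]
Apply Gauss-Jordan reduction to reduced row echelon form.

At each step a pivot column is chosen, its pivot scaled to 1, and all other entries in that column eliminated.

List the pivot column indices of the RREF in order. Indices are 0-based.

step 1: normalize row 0 (÷1) = (1, -1, 3, -4, 0)
  row 1: subtract 2×row0 = (0, 2, -10, 11, -1)
  row 2: subtract -2×row0 = (0, 0, 4, -12, 2)
  row 3: subtract 1×row0 = (0, 1, -1, 1, 1)
step 2: normalize row 1 (÷2) = (0, 1, -5, 11/2, -1/2)
  row 0: subtract -1×row1 = (1, 0, -2, 3/2, -1/2)
  row 3: subtract 1×row1 = (0, 0, 4, -9/2, 3/2)
step 3: normalize row 2 (÷4) = (0, 0, 1, -3, 1/2)
  row 0: subtract -2×row2 = (1, 0, 0, -9/2, 1/2)
  row 1: subtract -5×row2 = (0, 1, 0, -19/2, 2)
  row 3: subtract 4×row2 = (0, 0, 0, 15/2, -1/2)
step 4: normalize row 3 (÷15/2) = (0, 0, 0, 1, -1/15)
  row 0: subtract -9/2×row3 = (1, 0, 0, 0, 1/5)
  row 1: subtract -19/2×row3 = (0, 1, 0, 0, 41/30)
  row 2: subtract -3×row3 = (0, 0, 1, 0, 3/10)

pivot columns: 0, 1, 2, 3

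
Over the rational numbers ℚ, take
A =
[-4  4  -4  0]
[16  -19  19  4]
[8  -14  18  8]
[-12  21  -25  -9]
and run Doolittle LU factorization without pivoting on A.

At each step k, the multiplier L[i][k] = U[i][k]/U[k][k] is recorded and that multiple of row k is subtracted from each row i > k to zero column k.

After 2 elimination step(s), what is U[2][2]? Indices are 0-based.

[col 0] pivot -4
  R1 -= -4*R0 → (0, -3, 3, 4)  (L[1][0] := -4)
  R2 -= -2*R0 → (0, -6, 10, 8)  (L[2][0] := -2)
  R3 -= 3*R0 → (0, 9, -13, -9)  (L[3][0] := 3)
[col 1] pivot -3
  R2 -= 2*R1 → (0, 0, 4, 0)  (L[2][1] := 2)
  R3 -= -3*R1 → (0, 0, -4, 3)  (L[3][1] := -3)

U[2][2] = 4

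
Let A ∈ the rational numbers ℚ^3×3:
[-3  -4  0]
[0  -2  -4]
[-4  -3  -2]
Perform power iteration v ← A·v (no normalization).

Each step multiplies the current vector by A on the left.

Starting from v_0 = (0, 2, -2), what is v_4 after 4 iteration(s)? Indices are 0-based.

v_4 = (456, 512, 544)

v_0 = (0, 2, -2).
v_1 = A·v_0 = (-8, 4, -2).
v_2 = A·v_1 = (8, 0, 24).
v_3 = A·v_2 = (-24, -96, -80).
v_4 = A·v_3 = (456, 512, 544).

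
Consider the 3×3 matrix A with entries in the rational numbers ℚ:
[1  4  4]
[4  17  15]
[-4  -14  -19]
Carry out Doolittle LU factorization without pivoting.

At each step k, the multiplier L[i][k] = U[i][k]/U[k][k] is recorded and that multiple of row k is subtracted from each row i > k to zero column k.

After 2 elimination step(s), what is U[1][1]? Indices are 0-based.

k=0: U[0][0]=1
  eliminate (1,0): mult=4, new row 1: (0, 1, -1); set L[1][0]=4
  eliminate (2,0): mult=-4, new row 2: (0, 2, -3); set L[2][0]=-4
k=1: U[1][1]=1
  eliminate (2,1): mult=2, new row 2: (0, 0, -1); set L[2][1]=2

U[1][1] = 1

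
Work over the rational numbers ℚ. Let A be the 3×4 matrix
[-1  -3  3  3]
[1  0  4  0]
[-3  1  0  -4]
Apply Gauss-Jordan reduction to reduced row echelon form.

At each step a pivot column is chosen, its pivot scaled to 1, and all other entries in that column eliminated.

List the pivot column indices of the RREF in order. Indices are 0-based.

pivot columns: 0, 1, 2

step 1: normalize row 0 (÷-1) = (1, 3, -3, -3)
  row 1: subtract 1×row0 = (0, -3, 7, 3)
  row 2: subtract -3×row0 = (0, 10, -9, -13)
step 2: normalize row 1 (÷-3) = (0, 1, -7/3, -1)
  row 0: subtract 3×row1 = (1, 0, 4, 0)
  row 2: subtract 10×row1 = (0, 0, 43/3, -3)
step 3: normalize row 2 (÷43/3) = (0, 0, 1, -9/43)
  row 0: subtract 4×row2 = (1, 0, 0, 36/43)
  row 1: subtract -7/3×row2 = (0, 1, 0, -64/43)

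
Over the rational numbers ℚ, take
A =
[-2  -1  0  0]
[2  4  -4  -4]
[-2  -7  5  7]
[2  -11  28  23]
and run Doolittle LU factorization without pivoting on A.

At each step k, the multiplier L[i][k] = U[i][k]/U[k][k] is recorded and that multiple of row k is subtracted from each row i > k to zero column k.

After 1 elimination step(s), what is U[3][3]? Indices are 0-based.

k=0: U[0][0]=-2
  eliminate (1,0): mult=-1, new row 1: (0, 3, -4, -4); set L[1][0]=-1
  eliminate (2,0): mult=1, new row 2: (0, -6, 5, 7); set L[2][0]=1
  eliminate (3,0): mult=-1, new row 3: (0, -12, 28, 23); set L[3][0]=-1

U[3][3] = 23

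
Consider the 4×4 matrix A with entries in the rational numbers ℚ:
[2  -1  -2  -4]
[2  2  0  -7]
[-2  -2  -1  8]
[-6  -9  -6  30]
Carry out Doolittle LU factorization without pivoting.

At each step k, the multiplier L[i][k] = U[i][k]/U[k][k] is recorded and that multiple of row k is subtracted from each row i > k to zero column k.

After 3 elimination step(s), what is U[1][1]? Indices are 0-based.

U[1][1] = 3

k=0: U[0][0]=2
  eliminate (1,0): mult=1, new row 1: (0, 3, 2, -3); set L[1][0]=1
  eliminate (2,0): mult=-1, new row 2: (0, -3, -3, 4); set L[2][0]=-1
  eliminate (3,0): mult=-3, new row 3: (0, -12, -12, 18); set L[3][0]=-3
k=1: U[1][1]=3
  eliminate (2,1): mult=-1, new row 2: (0, 0, -1, 1); set L[2][1]=-1
  eliminate (3,1): mult=-4, new row 3: (0, 0, -4, 6); set L[3][1]=-4
k=2: U[2][2]=-1
  eliminate (3,2): mult=4, new row 3: (0, 0, 0, 2); set L[3][2]=4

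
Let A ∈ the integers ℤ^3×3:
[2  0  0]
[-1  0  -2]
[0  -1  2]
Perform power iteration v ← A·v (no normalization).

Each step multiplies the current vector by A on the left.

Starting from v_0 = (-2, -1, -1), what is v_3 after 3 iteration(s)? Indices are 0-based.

v_3 = (-16, 20, -18)

v_0 = (-2, -1, -1).
v_1 = A·v_0 = (-4, 4, -1).
v_2 = A·v_1 = (-8, 6, -6).
v_3 = A·v_2 = (-16, 20, -18).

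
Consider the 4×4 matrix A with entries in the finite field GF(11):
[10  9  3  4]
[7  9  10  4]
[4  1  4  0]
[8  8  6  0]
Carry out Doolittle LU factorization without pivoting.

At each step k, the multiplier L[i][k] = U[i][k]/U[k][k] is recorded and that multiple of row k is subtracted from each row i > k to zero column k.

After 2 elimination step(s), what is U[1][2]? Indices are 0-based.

U[1][2] = 9

[col 0] pivot 10
  R1 -= 4*R0 → (0, 6, 9, 10)  (L[1][0] := 4)
  R2 -= 7*R0 → (0, 4, 5, 5)  (L[2][0] := 7)
  R3 -= 3*R0 → (0, 3, 8, 10)  (L[3][0] := 3)
[col 1] pivot 6
  R2 -= 8*R1 → (0, 0, 10, 2)  (L[2][1] := 8)
  R3 -= 6*R1 → (0, 0, 9, 5)  (L[3][1] := 6)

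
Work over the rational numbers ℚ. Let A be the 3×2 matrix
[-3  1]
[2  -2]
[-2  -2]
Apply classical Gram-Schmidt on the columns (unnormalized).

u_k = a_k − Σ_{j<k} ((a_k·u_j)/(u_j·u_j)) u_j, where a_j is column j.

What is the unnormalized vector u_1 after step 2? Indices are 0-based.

Step 1: u_0 = a_0 = (-3, 2, -2).
Step 2: u_1 = a_1 − (-3/17)·u_0 = (8/17, -28/17, -40/17).

u_1 = (8/17, -28/17, -40/17)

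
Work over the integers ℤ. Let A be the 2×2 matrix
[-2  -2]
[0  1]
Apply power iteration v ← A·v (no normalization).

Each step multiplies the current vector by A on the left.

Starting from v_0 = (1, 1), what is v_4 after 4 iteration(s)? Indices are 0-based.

v_0 = (1, 1).
v_1 = A·v_0 = (-4, 1).
v_2 = A·v_1 = (6, 1).
v_3 = A·v_2 = (-14, 1).
v_4 = A·v_3 = (26, 1).

v_4 = (26, 1)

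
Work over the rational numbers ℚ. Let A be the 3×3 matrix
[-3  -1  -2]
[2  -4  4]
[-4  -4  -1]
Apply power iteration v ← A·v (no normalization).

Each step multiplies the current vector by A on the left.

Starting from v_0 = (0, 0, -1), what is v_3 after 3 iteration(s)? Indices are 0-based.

v_3 = (-26, -76, -87)

v_0 = (0, 0, -1).
v_1 = A·v_0 = (2, -4, 1).
v_2 = A·v_1 = (-4, 24, 7).
v_3 = A·v_2 = (-26, -76, -87).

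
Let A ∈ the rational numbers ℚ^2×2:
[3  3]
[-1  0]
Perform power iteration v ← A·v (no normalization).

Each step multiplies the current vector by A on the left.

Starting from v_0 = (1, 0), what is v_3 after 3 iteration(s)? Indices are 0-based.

v_3 = (9, -6)

v_0 = (1, 0).
v_1 = A·v_0 = (3, -1).
v_2 = A·v_1 = (6, -3).
v_3 = A·v_2 = (9, -6).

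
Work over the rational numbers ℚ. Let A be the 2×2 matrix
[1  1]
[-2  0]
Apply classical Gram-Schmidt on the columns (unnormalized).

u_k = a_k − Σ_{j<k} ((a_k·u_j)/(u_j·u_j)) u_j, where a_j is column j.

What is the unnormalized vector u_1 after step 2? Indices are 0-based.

Step 1: u_0 = a_0 = (1, -2).
Step 2: u_1 = a_1 − (1/5)·u_0 = (4/5, 2/5).

u_1 = (4/5, 2/5)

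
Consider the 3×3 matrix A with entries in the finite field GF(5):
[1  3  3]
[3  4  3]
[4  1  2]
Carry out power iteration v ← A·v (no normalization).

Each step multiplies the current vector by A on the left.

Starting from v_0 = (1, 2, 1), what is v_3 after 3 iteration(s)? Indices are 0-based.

v_3 = (1, 3, 4)

v_0 = (1, 2, 1).
v_1 = A·v_0 = (0, 4, 3).
v_2 = A·v_1 = (1, 0, 0).
v_3 = A·v_2 = (1, 3, 4).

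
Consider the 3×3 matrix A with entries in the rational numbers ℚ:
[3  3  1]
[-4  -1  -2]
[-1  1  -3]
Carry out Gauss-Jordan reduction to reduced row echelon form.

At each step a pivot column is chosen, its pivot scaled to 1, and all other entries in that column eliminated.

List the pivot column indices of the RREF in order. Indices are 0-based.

pivot(0,0)=3: scale R0 → (1, 1, 1/3)
  clear (1,0): R1 −= (-4)R0 → (0, 3, -2/3)
  clear (2,0): R2 −= (-1)R0 → (0, 2, -8/3)
pivot(1,1)=3: scale R1 → (0, 1, -2/9)
  clear (0,1): R0 −= (1)R1 → (1, 0, 5/9)
  clear (2,1): R2 −= (2)R1 → (0, 0, -20/9)
pivot(2,2)=-20/9: scale R2 → (0, 0, 1)
  clear (0,2): R0 −= (5/9)R2 → (1, 0, 0)
  clear (1,2): R1 −= (-2/9)R2 → (0, 1, 0)

pivot columns: 0, 1, 2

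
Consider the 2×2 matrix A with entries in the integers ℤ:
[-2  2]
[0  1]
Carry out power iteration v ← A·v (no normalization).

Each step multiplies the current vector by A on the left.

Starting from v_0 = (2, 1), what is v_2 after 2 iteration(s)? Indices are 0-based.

v_0 = (2, 1).
v_1 = A·v_0 = (-2, 1).
v_2 = A·v_1 = (6, 1).

v_2 = (6, 1)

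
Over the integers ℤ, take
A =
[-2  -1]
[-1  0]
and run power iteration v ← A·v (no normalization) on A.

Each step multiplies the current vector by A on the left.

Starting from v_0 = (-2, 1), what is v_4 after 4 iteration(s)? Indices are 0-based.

v_4 = (-46, -19)

v_0 = (-2, 1).
v_1 = A·v_0 = (3, 2).
v_2 = A·v_1 = (-8, -3).
v_3 = A·v_2 = (19, 8).
v_4 = A·v_3 = (-46, -19).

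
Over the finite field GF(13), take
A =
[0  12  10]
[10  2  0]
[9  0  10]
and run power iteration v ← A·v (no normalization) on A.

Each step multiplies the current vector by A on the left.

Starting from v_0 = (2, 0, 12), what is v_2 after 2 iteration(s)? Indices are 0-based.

v_0 = (2, 0, 12).
v_1 = A·v_0 = (3, 7, 8).
v_2 = A·v_1 = (8, 5, 3).

v_2 = (8, 5, 3)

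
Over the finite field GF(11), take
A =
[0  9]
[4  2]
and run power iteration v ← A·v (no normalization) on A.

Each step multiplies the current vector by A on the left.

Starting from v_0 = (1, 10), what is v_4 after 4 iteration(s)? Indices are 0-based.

v_0 = (1, 10).
v_1 = A·v_0 = (2, 2).
v_2 = A·v_1 = (7, 1).
v_3 = A·v_2 = (9, 8).
v_4 = A·v_3 = (6, 8).

v_4 = (6, 8)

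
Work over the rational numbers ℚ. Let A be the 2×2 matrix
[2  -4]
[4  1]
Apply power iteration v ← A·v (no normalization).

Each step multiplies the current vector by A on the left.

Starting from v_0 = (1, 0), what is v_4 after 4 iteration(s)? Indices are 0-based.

v_0 = (1, 0).
v_1 = A·v_0 = (2, 4).
v_2 = A·v_1 = (-12, 12).
v_3 = A·v_2 = (-72, -36).
v_4 = A·v_3 = (0, -324).

v_4 = (0, -324)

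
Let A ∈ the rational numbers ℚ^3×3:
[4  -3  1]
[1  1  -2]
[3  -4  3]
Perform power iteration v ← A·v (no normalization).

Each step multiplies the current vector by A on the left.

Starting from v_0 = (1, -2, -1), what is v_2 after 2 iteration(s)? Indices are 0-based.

v_2 = (41, -6, 47)

v_0 = (1, -2, -1).
v_1 = A·v_0 = (9, 1, 8).
v_2 = A·v_1 = (41, -6, 47).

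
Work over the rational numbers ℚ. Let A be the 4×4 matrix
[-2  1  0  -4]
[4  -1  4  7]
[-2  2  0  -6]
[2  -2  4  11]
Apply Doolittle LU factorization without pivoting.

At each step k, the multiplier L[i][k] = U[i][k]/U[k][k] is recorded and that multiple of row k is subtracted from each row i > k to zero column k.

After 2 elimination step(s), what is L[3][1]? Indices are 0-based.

L[3][1] = -1

k=0: U[0][0]=-2
  eliminate (1,0): mult=-2, new row 1: (0, 1, 4, -1); set L[1][0]=-2
  eliminate (2,0): mult=1, new row 2: (0, 1, 0, -2); set L[2][0]=1
  eliminate (3,0): mult=-1, new row 3: (0, -1, 4, 7); set L[3][0]=-1
k=1: U[1][1]=1
  eliminate (2,1): mult=1, new row 2: (0, 0, -4, -1); set L[2][1]=1
  eliminate (3,1): mult=-1, new row 3: (0, 0, 8, 6); set L[3][1]=-1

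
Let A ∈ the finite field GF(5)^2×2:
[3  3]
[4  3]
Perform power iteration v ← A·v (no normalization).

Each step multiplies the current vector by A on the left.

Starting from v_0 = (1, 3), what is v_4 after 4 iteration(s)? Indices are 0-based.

v_0 = (1, 3).
v_1 = A·v_0 = (2, 3).
v_2 = A·v_1 = (0, 2).
v_3 = A·v_2 = (1, 1).
v_4 = A·v_3 = (1, 2).

v_4 = (1, 2)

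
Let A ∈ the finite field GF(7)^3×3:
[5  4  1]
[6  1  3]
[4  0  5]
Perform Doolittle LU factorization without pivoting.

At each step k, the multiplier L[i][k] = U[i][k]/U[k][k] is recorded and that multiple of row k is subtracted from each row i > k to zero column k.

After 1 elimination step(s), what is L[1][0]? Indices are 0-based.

Step 1: pivot at (0,0) is 5.
  row1 ← row1 − (4)·row0  ⇒  L[1][0]=4, U row1=(0, 6, 6)
  row2 ← row2 − (5)·row0  ⇒  L[2][0]=5, U row2=(0, 1, 0)

L[1][0] = 4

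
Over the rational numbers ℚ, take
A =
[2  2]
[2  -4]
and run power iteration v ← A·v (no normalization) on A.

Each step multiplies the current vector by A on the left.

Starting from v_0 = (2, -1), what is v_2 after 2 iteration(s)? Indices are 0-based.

v_2 = (20, -28)

v_0 = (2, -1).
v_1 = A·v_0 = (2, 8).
v_2 = A·v_1 = (20, -28).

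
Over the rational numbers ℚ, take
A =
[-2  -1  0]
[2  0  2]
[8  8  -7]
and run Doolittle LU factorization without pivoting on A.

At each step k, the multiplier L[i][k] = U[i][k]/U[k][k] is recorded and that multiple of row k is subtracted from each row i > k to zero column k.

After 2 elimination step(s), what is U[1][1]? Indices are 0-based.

k=0: U[0][0]=-2
  eliminate (1,0): mult=-1, new row 1: (0, -1, 2); set L[1][0]=-1
  eliminate (2,0): mult=-4, new row 2: (0, 4, -7); set L[2][0]=-4
k=1: U[1][1]=-1
  eliminate (2,1): mult=-4, new row 2: (0, 0, 1); set L[2][1]=-4

U[1][1] = -1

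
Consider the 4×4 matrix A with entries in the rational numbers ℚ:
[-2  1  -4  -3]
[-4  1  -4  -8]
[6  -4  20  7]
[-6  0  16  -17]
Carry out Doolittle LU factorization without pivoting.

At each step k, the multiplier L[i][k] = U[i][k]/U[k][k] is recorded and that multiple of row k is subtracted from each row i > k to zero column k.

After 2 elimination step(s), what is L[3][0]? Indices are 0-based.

L[3][0] = 3

Step 1: pivot at (0,0) is -2.
  row1 ← row1 − (2)·row0  ⇒  L[1][0]=2, U row1=(0, -1, 4, -2)
  row2 ← row2 − (-3)·row0  ⇒  L[2][0]=-3, U row2=(0, -1, 8, -2)
  row3 ← row3 − (3)·row0  ⇒  L[3][0]=3, U row3=(0, -3, 28, -8)
Step 2: pivot at (1,1) is -1.
  row2 ← row2 − (1)·row1  ⇒  L[2][1]=1, U row2=(0, 0, 4, 0)
  row3 ← row3 − (3)·row1  ⇒  L[3][1]=3, U row3=(0, 0, 16, -2)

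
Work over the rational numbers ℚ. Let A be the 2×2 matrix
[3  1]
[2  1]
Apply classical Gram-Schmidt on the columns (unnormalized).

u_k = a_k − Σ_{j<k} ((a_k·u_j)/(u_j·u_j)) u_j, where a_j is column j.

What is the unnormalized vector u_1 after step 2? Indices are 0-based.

u_1 = (-2/13, 3/13)

Step 1: u_0 = a_0 = (3, 2).
Step 2: u_1 = a_1 − (5/13)·u_0 = (-2/13, 3/13).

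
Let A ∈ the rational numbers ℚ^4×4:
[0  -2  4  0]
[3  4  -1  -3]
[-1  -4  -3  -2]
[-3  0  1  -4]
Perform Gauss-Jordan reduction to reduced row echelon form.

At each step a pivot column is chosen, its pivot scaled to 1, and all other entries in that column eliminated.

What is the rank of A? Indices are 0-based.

rank = 4

pivot(0,0): swap R0↔R1
pivot(0,0)=3: scale R0 → (1, 4/3, -1/3, -1)
  clear (2,0): R2 −= (-1)R0 → (0, -8/3, -10/3, -3)
  clear (3,0): R3 −= (-3)R0 → (0, 4, 0, -7)
pivot(1,1)=-2: scale R1 → (0, 1, -2, 0)
  clear (0,1): R0 −= (4/3)R1 → (1, 0, 7/3, -1)
  clear (2,1): R2 −= (-8/3)R1 → (0, 0, -26/3, -3)
  clear (3,1): R3 −= (4)R1 → (0, 0, 8, -7)
pivot(2,2)=-26/3: scale R2 → (0, 0, 1, 9/26)
  clear (0,2): R0 −= (7/3)R2 → (1, 0, 0, -47/26)
  clear (1,2): R1 −= (-2)R2 → (0, 1, 0, 9/13)
  clear (3,2): R3 −= (8)R2 → (0, 0, 0, -127/13)
pivot(3,3)=-127/13: scale R3 → (0, 0, 0, 1)
  clear (0,3): R0 −= (-47/26)R3 → (1, 0, 0, 0)
  clear (1,3): R1 −= (9/13)R3 → (0, 1, 0, 0)
  clear (2,3): R2 −= (9/26)R3 → (0, 0, 1, 0)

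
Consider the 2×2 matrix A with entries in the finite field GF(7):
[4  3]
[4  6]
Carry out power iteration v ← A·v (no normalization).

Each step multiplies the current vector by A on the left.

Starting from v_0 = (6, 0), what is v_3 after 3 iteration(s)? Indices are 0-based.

v_3 = (6, 5)

v_0 = (6, 0).
v_1 = A·v_0 = (3, 3).
v_2 = A·v_1 = (0, 2).
v_3 = A·v_2 = (6, 5).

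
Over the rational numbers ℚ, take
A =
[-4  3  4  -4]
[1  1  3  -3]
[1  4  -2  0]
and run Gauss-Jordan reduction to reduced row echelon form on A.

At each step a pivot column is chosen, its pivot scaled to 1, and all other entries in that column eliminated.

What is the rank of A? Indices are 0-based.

[1] R0 /= -4  ⇒  (1, -3/4, -1, 1)
     R1 -= 1·R0  ⇒  (0, 7/4, 4, -4)
     R2 -= 1·R0  ⇒  (0, 19/4, -1, -1)
[2] R1 /= 7/4  ⇒  (0, 1, 16/7, -16/7)
     R0 -= -3/4·R1  ⇒  (1, 0, 5/7, -5/7)
     R2 -= 19/4·R1  ⇒  (0, 0, -83/7, 69/7)
[3] R2 /= -83/7  ⇒  (0, 0, 1, -69/83)
     R0 -= 5/7·R2  ⇒  (1, 0, 0, -10/83)
     R1 -= 16/7·R2  ⇒  (0, 1, 0, -32/83)

rank = 3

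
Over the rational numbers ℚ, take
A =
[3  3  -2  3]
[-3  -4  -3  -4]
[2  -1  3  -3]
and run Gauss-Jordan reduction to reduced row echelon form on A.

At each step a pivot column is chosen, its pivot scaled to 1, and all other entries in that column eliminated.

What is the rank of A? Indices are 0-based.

step 1: normalize row 0 (÷3) = (1, 1, -2/3, 1)
  row 1: subtract -3×row0 = (0, -1, -5, -1)
  row 2: subtract 2×row0 = (0, -3, 13/3, -5)
step 2: normalize row 1 (÷-1) = (0, 1, 5, 1)
  row 0: subtract 1×row1 = (1, 0, -17/3, 0)
  row 2: subtract -3×row1 = (0, 0, 58/3, -2)
step 3: normalize row 2 (÷58/3) = (0, 0, 1, -3/29)
  row 0: subtract -17/3×row2 = (1, 0, 0, -17/29)
  row 1: subtract 5×row2 = (0, 1, 0, 44/29)

rank = 3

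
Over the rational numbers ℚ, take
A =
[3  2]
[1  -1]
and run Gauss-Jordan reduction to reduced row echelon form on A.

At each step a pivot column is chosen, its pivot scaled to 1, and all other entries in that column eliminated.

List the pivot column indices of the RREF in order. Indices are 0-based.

pivot columns: 0, 1

[1] R0 /= 3  ⇒  (1, 2/3)
     R1 -= 1·R0  ⇒  (0, -5/3)
[2] R1 /= -5/3  ⇒  (0, 1)
     R0 -= 2/3·R1  ⇒  (1, 0)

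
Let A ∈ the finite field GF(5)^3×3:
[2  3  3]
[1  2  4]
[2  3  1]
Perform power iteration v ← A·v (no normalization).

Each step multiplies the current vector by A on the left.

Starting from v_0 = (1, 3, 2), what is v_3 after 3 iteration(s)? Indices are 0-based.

v_3 = (4, 4, 0)

v_0 = (1, 3, 2).
v_1 = A·v_0 = (2, 0, 3).
v_2 = A·v_1 = (3, 4, 2).
v_3 = A·v_2 = (4, 4, 0).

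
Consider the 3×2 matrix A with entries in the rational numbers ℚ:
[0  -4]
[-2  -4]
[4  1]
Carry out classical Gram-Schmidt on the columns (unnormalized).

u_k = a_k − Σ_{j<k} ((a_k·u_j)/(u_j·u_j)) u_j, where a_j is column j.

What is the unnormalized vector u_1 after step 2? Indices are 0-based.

u_1 = (-4, -14/5, -7/5)

Step 1: u_0 = a_0 = (0, -2, 4).
Step 2: u_1 = a_1 − (3/5)·u_0 = (-4, -14/5, -7/5).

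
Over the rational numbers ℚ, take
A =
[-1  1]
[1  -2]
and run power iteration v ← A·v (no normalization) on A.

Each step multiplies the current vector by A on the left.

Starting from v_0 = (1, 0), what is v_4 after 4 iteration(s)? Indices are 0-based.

v_4 = (13, -21)

v_0 = (1, 0).
v_1 = A·v_0 = (-1, 1).
v_2 = A·v_1 = (2, -3).
v_3 = A·v_2 = (-5, 8).
v_4 = A·v_3 = (13, -21).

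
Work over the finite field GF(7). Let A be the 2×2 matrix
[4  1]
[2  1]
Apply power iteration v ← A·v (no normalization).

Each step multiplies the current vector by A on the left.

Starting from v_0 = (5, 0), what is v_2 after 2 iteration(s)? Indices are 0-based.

v_2 = (6, 1)

v_0 = (5, 0).
v_1 = A·v_0 = (6, 3).
v_2 = A·v_1 = (6, 1).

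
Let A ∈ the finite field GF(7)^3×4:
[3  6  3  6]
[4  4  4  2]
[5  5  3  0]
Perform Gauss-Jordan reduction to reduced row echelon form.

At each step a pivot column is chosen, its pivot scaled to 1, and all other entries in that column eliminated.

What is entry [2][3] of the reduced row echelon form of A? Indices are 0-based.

step 1: normalize row 0 (÷3) = (1, 2, 1, 2)
  row 1: subtract 4×row0 = (0, 3, 0, 1)
  row 2: subtract 5×row0 = (0, 2, 5, 4)
step 2: normalize row 1 (÷3) = (0, 1, 0, 5)
  row 0: subtract 2×row1 = (1, 0, 1, 6)
  row 2: subtract 2×row1 = (0, 0, 5, 1)
step 3: normalize row 2 (÷5) = (0, 0, 1, 3)
  row 0: subtract 1×row2 = (1, 0, 0, 3)

M[2][3] = 3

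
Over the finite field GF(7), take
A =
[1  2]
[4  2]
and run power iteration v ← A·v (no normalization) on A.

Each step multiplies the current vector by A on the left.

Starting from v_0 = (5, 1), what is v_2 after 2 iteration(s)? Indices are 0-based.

v_0 = (5, 1).
v_1 = A·v_0 = (0, 1).
v_2 = A·v_1 = (2, 2).

v_2 = (2, 2)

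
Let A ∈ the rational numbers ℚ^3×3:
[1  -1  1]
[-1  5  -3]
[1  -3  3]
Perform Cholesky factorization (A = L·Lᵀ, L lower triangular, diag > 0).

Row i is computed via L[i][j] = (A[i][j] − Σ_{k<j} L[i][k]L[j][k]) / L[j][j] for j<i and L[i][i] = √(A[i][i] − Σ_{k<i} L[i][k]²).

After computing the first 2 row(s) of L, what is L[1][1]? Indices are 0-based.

Step 1: L[0][0] = √(1) = 1.
  L[1][0] = (-1) / L[0][0] = -1.
Step 2: L[1][1] = √(4) = 2.

L[1][1] = 2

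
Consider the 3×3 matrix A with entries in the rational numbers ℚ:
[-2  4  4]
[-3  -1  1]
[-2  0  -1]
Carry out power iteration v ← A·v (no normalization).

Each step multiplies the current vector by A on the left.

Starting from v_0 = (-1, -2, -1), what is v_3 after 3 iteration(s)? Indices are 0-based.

v_0 = (-1, -2, -1).
v_1 = A·v_0 = (-10, 4, 3).
v_2 = A·v_1 = (48, 29, 17).
v_3 = A·v_2 = (88, -156, -113).

v_3 = (88, -156, -113)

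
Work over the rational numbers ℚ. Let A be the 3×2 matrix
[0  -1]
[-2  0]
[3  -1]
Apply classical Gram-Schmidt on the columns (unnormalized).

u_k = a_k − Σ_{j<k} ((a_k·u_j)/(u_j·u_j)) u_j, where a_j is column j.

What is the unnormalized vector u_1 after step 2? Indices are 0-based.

u_1 = (-1, -6/13, -4/13)

Step 1: u_0 = a_0 = (0, -2, 3).
Step 2: u_1 = a_1 − (-3/13)·u_0 = (-1, -6/13, -4/13).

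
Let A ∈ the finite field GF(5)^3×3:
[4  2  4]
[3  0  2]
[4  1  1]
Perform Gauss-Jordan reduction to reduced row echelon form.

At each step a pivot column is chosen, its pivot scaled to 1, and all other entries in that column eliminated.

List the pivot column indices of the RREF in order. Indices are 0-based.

step 1: normalize row 0 (÷4) = (1, 3, 1)
  row 1: subtract 3×row0 = (0, 1, 4)
  row 2: subtract 4×row0 = (0, 4, 2)
step 2: normalize row 1 (÷1) = (0, 1, 4)
  row 0: subtract 3×row1 = (1, 0, 4)
  row 2: subtract 4×row1 = (0, 0, 1)
step 3: normalize row 2 (÷1) = (0, 0, 1)
  row 0: subtract 4×row2 = (1, 0, 0)
  row 1: subtract 4×row2 = (0, 1, 0)

pivot columns: 0, 1, 2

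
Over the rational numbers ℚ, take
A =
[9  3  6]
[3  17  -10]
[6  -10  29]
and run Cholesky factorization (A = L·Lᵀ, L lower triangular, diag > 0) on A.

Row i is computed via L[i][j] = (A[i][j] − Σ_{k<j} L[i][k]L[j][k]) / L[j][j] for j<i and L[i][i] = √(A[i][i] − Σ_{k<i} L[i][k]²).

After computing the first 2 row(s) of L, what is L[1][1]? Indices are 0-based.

Step 1: L[0][0] = √(9) = 3.
  L[1][0] = (3) / L[0][0] = 1.
Step 2: L[1][1] = √(16) = 4.

L[1][1] = 4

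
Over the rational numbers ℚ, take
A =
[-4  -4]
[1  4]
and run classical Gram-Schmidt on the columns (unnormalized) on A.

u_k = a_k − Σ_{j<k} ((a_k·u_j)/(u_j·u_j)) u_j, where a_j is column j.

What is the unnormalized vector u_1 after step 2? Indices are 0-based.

u_1 = (12/17, 48/17)

Step 1: u_0 = a_0 = (-4, 1).
Step 2: u_1 = a_1 − (20/17)·u_0 = (12/17, 48/17).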